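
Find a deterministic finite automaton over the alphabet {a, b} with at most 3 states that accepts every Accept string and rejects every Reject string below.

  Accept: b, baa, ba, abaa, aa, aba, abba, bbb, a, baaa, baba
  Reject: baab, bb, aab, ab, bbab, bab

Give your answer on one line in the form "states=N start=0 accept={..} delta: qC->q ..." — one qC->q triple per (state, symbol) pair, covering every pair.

Fold the examples into a partial DFA from state 0: repeatedly fix the first undefined (state, symbol) met by the shortest-then-alphabetical prefix, trying targets in increasing order and rejecting any under which an Accept and a Reject string meet in one state with the same remainder; add a state when all current targets are rejected. Accepting states are where Accept strings end.
a: 0a undefined. 0a->0: no, b/aab meet in 0 with "b" left. Open state 1: 0a->1.
b: 0b undefined. 0b->0: no, b/bb meet in 0. 0b->1: ok.
aa: 1a undefined. 1a->0: no, b/aab meet in 1. 1a->1: ok.
ab: 1b undefined. 1b->0: ok.
All examples now run through 2 states with every (state, symbol) defined. Accept strings end in {1}, Reject strings end in {0}; accept={1}.

states=2 start=0 accept={1} delta: 0a->1 0b->1 1a->1 1b->0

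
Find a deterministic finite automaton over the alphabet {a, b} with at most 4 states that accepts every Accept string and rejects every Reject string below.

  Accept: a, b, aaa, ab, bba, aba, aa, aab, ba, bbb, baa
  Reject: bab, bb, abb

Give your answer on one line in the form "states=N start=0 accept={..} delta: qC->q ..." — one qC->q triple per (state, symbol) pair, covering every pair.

Grow the machine one transition at a time. Run the examples from 0; the earliest place one falls off (shortest prefix, ties alphabetical) gets sent to the lowest-numbered state that keeps every Accept/Reject pair distinguishable — a pair clashes when both reach the same state with identical unread suffix — and to a fresh state only if none does.
a: 0a undefined. 0a->0: ok.
b: 0b undefined. 0b->0: no, a/bab meet in 0. Open state 1: 0b->1.
ba: 1a undefined. 1a->0: no, b/bab meet in 1. 1a->1: ok.
bb: 1b undefined. 1b->0: no, a/bab meet in 0. 1b->1: no, b/bab meet in 1. Open state 2: 1b->2.
bba: 2a undefined. 2a->0: ok.
bbb: 2b undefined. 2b->0: ok.
All examples now run through 3 states with every (state, symbol) defined. Accept strings end in {0,1}, Reject strings end in {2}; accept={0,1}.

states=3 start=0 accept={0,1} delta: 0a->0 0b->1 1a->1 1b->2 2a->0 2b->0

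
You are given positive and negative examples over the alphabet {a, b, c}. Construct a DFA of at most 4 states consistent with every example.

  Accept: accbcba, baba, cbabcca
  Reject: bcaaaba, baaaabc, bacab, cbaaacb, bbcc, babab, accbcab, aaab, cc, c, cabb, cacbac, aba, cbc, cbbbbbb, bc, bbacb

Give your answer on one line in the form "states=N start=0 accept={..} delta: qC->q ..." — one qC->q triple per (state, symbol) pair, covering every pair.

State merging on the prefix tree: take the shortest (then alphabetical) example prefix whose next move is undefined and point that move at state 0, else 1, else 2, ...; a target is out if some Accept/Reject pair would then sit in one state with the same input left (inseparable). If every existing state is out, open a new one.
a: 0a undefined. 0a->0: ok.
b: 0b undefined. 0b->0: no, baba/babab meet in 0. Open state 1: 0b->1.
c: 0c undefined. 0c->0: ok.
ba: 1a undefined. 1a->0: no, baba/cc meet in 0. 1a->1: ok.
bb: 1b undefined. 1b->0: no, baba/baaaabc meet in 0. 1b->1: no, baba/babab meet in 1. Open state 2: 1b->2.
bc: 1c undefined. 1c->0: no, accbcba/bcaaaba meet in 1. 1c->1: no, accbcba/bcaaaba meet in 2 with "a" left. 1c->2: ok.
bba: 2a undefined. 2a->0: no, baba/cc meet in 0. 2a->1: no, baba/bcaaaba meet in 1. 2a->2: no, accbcba/bcaaaba meet in 2 with "ba" left. Open state 3: 2a->3.
bbc: 2c undefined. 2c->0: no, cbabcca/baaaabc meet in 0. 2c->1: ok.
bbac: 3c undefined. 3c->0: ok.
bcaa: 3a undefined. 3a->0: ok.
cbbb: 2b undefined. 2b->0: no, accbcba/cbaaacb meet in 0. 2b->1: no, accbcba/bcaaaba meet in 1. 2b->2: ok.
babab: 3b undefined. 3b->0: ok.
All examples now run through 4 states with every (state, symbol) defined. Accept strings end in {3}, Reject strings end in {0,1,2}; accept={3}.

states=4 start=0 accept={3} delta: 0a->0 0b->1 0c->0 1a->1 1b->2 1c->2 2a->3 2b->2 2c->1 3a->0 3b->0 3c->0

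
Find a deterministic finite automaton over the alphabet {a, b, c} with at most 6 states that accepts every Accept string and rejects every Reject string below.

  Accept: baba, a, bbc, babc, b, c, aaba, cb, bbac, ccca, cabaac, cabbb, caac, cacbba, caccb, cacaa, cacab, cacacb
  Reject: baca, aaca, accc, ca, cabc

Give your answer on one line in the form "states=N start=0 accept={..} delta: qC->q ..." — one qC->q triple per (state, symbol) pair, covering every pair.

Grow the machine one transition at a time. Run the examples from 0; the earliest place one falls off (shortest prefix, ties alphabetical) gets sent to the lowest-numbered state that keeps every Accept/Reject pair distinguishable — a pair clashes when both reach the same state with identical unread suffix — and to a fresh state only if none does.
a: 0a undefined. 0a->0: ok.
b: 0b undefined. 0b->0: ok.
c: 0c undefined. 0c->0: no, baba/baca meet in 0. Open state 1: 0c->1.
ca: 1a undefined. 1a->0: no, baba/baca meet in 0. 1a->1: no, bbc/baca meet in 1. Open state 2: 1a->2.
cb: 1b undefined. 1b->0: ok.
cc: 1c undefined. 1c->0: no, bbc/accc meet in 1. 1c->1: no, bbc/accc meet in 1. 1c->2: ok.
caa: 2a undefined. 2a->0: ok.
cab: 2b undefined. 2b->0: no, bbc/cabc meet in 1. 2b->1: ok.
cac: 2c undefined. 2c->0: no, baba/accc meet in 0. 2c->1: no, bbc/accc meet in 1. 2c->2: ok.
All examples now run through 3 states with every (state, symbol) defined. Accept strings end in {0,1}, Reject strings end in {2}; accept={0,1}.

states=3 start=0 accept={0,1} delta: 0a->0 0b->0 0c->1 1a->2 1b->0 1c->2 2a->0 2b->1 2c->2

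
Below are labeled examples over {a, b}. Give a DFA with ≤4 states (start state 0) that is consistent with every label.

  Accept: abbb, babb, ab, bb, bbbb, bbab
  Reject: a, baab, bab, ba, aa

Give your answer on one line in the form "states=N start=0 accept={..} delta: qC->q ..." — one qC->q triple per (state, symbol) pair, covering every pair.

states=4 start=0 accept={1,3} delta: 0a->0 0b->1 1a->2 1b->3 2a->2 2b->0 3a->0 3b->1

Fold the examples into a partial DFA from state 0: repeatedly fix the first undefined (state, symbol) met by the shortest-then-alphabetical prefix, trying targets in increasing order and rejecting any under which an Accept and a Reject string meet in one state with the same remainder; add a state when all current targets are rejected. Accepting states are where Accept strings end.
a: 0a undefined. 0a->0: ok.
b: 0b undefined. 0b->0: no, abbb/a meet in 0. Open state 1: 0b->1.
ba: 1a undefined. 1a->0: no, ab/baab meet in 1. 1a->1: no, ab/ba meet in 1. Open state 2: 1a->2.
bb: 1b undefined. 1b->0: no, bb/a meet in 0. 1b->1: no, bbab/bab meet in 2 with "b" left. 1b->2: no, abbb/bab meet in 2 with "b" left. Open state 3: 1b->3.
baa: 2a undefined. 2a->0: no, ab/baab meet in 1. 2a->1: no, bb/baab meet in 3. 2a->2: ok.
bab: 2b undefined. 2b->0: ok.
bba: 3a undefined. 3a->0: ok.
bbb: 3b undefined. 3b->0: no, abbb/a meet in 0. 3b->1: ok.
All examples now run through 4 states with every (state, symbol) defined. Accept strings end in {1,3}, Reject strings end in {0,2}; accept={1,3}.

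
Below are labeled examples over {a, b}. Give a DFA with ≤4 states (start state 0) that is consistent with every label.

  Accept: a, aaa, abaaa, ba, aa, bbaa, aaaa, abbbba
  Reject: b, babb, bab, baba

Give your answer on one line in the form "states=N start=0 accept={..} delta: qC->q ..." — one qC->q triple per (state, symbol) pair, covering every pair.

Grow the machine one transition at a time. Run the examples from 0; the earliest place one falls off (shortest prefix, ties alphabetical) gets sent to the lowest-numbered state that keeps every Accept/Reject pair distinguishable — a pair clashes when both reach the same state with identical unread suffix — and to a fresh state only if none does.
a: 0a undefined. 0a->0: ok.
b: 0b undefined. 0b->0: no, a/b meet in 0. Open state 1: 0b->1.
ba: 1a undefined. 1a->0: no, a/baba meet in 0. 1a->1: no, abaaa/b meet in 1. Open state 2: 1a->2.
bb: 1b undefined. 1b->0: ok.
bab: 2b undefined. 2b->0: no, a/bab meet in 0. 2b->1: no, a/babb meet in 0. 2b->2: no, ba/babb meet in 2. Open state 3: 2b->3.
abaa: 2a undefined. 2a->0: ok.
baba: 3a undefined. 3a->0: no, a/baba meet in 0. 3a->1: ok.
babb: 3b undefined. 3b->0: no, a/babb meet in 0. 3b->1: ok.
All examples now run through 4 states with every (state, symbol) defined. Accept strings end in {0,2}, Reject strings end in {1,3}; accept={0,2}.

states=4 start=0 accept={0,2} delta: 0a->0 0b->1 1a->2 1b->0 2a->0 2b->3 3a->1 3b->1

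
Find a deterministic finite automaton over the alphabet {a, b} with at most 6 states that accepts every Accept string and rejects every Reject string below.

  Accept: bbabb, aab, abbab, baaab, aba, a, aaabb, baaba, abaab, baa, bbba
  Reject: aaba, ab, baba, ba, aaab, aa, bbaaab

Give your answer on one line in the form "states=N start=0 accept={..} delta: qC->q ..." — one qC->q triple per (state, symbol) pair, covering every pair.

Grow the machine one transition at a time. Run the examples from 0; the earliest place one falls off (shortest prefix, ties alphabetical) gets sent to the lowest-numbered state that keeps every Accept/Reject pair distinguishable — a pair clashes when both reach the same state with identical unread suffix — and to a fresh state only if none does.
a: 0a undefined. 0a->0: no, aab/ab meet in 0 with "b" left. Open state 1: 0a->1.
b: 0b undefined. 0b->0: no, baaab/aaab meet in 1 with "aab" left. 0b->1: ok.
aa: 1a undefined. 1a->0: ok.
ab: 1b undefined. 1b->0: no, bbba/aaba meet in 0. 1b->1: no, bbabb/ab meet in 1. Open state 2: 1b->2.
aba: 2a undefined. 2a->0: no, bbabb/ab meet in 2. 2a->1: ok.
abb: 2b undefined. 2b->0: no, bbabb/aaba meet in 0. 2b->1: no, bbba/aaba meet in 0. 2b->2: no, bbabb/ab meet in 2. Open state 3: 2b->3.
abba: 3a undefined. 3a->0: no, bbba/aaba meet in 0. 3a->1: no, abbab/ab meet in 2. 3a->2: no, bbba/ab meet in 2. 3a->3: ok.
abbab: 3b undefined. 3b->0: no, abbab/aaba meet in 0. 3b->1: ok.
All examples now run through 4 states with every (state, symbol) defined. Accept strings end in {1,3}, Reject strings end in {0,2}; accept={1,3}.

states=4 start=0 accept={1,3} delta: 0a->1 0b->1 1a->0 1b->2 2a->1 2b->3 3a->3 3b->1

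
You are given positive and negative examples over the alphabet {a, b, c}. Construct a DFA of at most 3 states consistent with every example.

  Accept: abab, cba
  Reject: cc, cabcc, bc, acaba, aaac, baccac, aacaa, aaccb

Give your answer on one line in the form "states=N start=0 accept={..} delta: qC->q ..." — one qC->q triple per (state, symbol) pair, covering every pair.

Grow the machine one transition at a time. Run the examples from 0; the earliest place one falls off (shortest prefix, ties alphabetical) gets sent to the lowest-numbered state that keeps every Accept/Reject pair distinguishable — a pair clashes when both reach the same state with identical unread suffix — and to a fresh state only if none does.
a: 0a undefined. 0a->0: ok.
b: 0b undefined. 0b->0: ok.
c: 0c undefined. 0c->0: no, abab/cc meet in 0. Open state 1: 0c->1.
ca: 1a undefined. 1a->0: no, abab/acaba meet in 0. 1a->1: no, cba/acaba meet in 1 with "ba" left. Open state 2: 1a->2.
cb: 1b undefined. 1b->0: ok.
cc: 1c undefined. 1c->0: no, abab/cc meet in 0. 1c->1: no, abab/aaccb meet in 0. 1c->2: ok.
cab: 2b undefined. 2b->0: no, abab/acaba meet in 0. 2b->1: ok.
aacaa: 2a undefined. 2a->0: no, abab/aacaa meet in 0. 2a->1: ok.
cabcc: 2c undefined. 2c->0: no, abab/cabcc meet in 0. 2c->1: ok.
All examples now run through 3 states with every (state, symbol) defined. Accept strings end in {0}, Reject strings end in {1,2}; accept={0}.

states=3 start=0 accept={0} delta: 0a->0 0b->0 0c->1 1a->2 1b->0 1c->2 2a->1 2b->1 2c->1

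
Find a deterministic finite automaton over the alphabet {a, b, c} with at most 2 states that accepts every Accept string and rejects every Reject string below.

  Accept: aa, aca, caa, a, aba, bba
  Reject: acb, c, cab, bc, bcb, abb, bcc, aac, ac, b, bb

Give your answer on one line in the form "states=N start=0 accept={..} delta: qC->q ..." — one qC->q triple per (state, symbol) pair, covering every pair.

states=2 start=0 accept={0} delta: 0a->0 0b->1 0c->1 1a->0 1b->1 1c->1

Fold the examples into a partial DFA from state 0: repeatedly fix the first undefined (state, symbol) met by the shortest-then-alphabetical prefix, trying targets in increasing order and rejecting any under which an Accept and a Reject string meet in one state with the same remainder; add a state when all current targets are rejected. Accepting states are where Accept strings end.
a: 0a undefined. 0a->0: ok.
b: 0b undefined. 0b->0: no, aa/abb meet in 0. Open state 1: 0b->1.
c: 0c undefined. 0c->0: no, aa/c meet in 0. 0c->1: ok.
bb: 1b undefined. 1b->0: no, aa/acb meet in 0. 1b->1: ok.
bc: 1c undefined. 1c->0: no, aa/bc meet in 0. 1c->1: ok.
ca: 1a undefined. 1a->0: ok.
All examples now run through 2 states with every (state, symbol) defined. Accept strings end in {0}, Reject strings end in {1}; accept={0}.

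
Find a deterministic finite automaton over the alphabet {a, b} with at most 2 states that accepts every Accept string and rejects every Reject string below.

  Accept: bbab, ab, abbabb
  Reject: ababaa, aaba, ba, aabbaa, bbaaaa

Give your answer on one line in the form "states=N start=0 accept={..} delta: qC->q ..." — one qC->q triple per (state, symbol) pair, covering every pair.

State merging on the prefix tree: take the shortest (then alphabetical) example prefix whose next move is undefined and point that move at state 0, else 1, else 2, ...; a target is out if some Accept/Reject pair would then sit in one state with the same input left (inseparable). If every existing state is out, open a new one.
a: 0a undefined. 0a->0: ok.
b: 0b undefined. 0b->0: no, bbab/ababaa meet in 0. Open state 1: 0b->1.
ba: 1a undefined. 1a->0: ok.
bb: 1b undefined. 1b->0: no, abbabb/ababaa meet in 0. 1b->1: ok.
All examples now run through 2 states with every (state, symbol) defined. Accept strings end in {1}, Reject strings end in {0}; accept={1}.

states=2 start=0 accept={1} delta: 0a->0 0b->1 1a->0 1b->1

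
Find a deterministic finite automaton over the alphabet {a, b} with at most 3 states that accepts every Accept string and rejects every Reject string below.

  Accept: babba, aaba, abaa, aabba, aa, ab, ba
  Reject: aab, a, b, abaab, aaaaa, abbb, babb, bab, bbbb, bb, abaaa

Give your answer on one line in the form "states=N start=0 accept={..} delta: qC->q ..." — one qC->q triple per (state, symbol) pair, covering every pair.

states=3 start=0 accept={0} delta: 0a->1 0b->2 1a->0 1b->0 2a->0 2b->1

Fold the examples into a partial DFA from state 0: repeatedly fix the first undefined (state, symbol) met by the shortest-then-alphabetical prefix, trying targets in increasing order and rejecting any under which an Accept and a Reject string meet in one state with the same remainder; add a state when all current targets are rejected. Accepting states are where Accept strings end.
a: 0a undefined. 0a->0: no, aa/a meet in 0. Open state 1: 0a->1.
b: 0b undefined. 0b->0: no, ab/bab meet in 1 with "b" left. 0b->1: no, ab/bb meet in 1 with "b" left. Open state 2: 0b->2.
aa: 1a undefined. 1a->0: ok.
ab: 1b undefined. 1b->0: ok.
ba: 2a undefined. 2a->0: ok.
bb: 2b undefined. 2b->0: no, babba/a meet in 1. 2b->1: ok.
All examples now run through 3 states with every (state, symbol) defined. Accept strings end in {0}, Reject strings end in {1,2}; accept={0}.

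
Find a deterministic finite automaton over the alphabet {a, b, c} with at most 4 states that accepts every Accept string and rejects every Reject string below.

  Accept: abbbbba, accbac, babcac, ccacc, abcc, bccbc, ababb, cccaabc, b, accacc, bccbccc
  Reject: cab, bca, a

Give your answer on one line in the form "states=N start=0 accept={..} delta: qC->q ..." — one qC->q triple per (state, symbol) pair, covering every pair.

states=3 start=0 accept={1,2} delta: 0a->0 0b->1 0c->1 1a->1 1b->0 1c->2 2a->0 2b->0 2c->1

Grow the machine one transition at a time. Run the examples from 0; the earliest place one falls off (shortest prefix, ties alphabetical) gets sent to the lowest-numbered state that keeps every Accept/Reject pair distinguishable — a pair clashes when both reach the same state with identical unread suffix — and to a fresh state only if none does.
a: 0a undefined. 0a->0: ok.
b: 0b undefined. 0b->0: no, abbbbba/a meet in 0. Open state 1: 0b->1.
c: 0c undefined. 0c->0: no, ccacc/a meet in 0. 0c->1: ok.
ba: 1a undefined. 1a->0: no, b/cab meet in 1. 1a->1: ok.
bc: 1c undefined. 1c->0: no, accbac/bca meet in 0. 1c->1: no, ccacc/bca meet in 1. Open state 2: 1c->2.
abb: 1b undefined. 1b->0: ok.
bca: 2a undefined. 2a->0: ok.
bcc: 2c undefined. 2c->0: no, abcc/cab meet in 0. 2c->1: ok.
accb: 2b undefined. 2b->0: ok.
All examples now run through 3 states with every (state, symbol) defined. Accept strings end in {1,2}, Reject strings end in {0}; accept={1,2}.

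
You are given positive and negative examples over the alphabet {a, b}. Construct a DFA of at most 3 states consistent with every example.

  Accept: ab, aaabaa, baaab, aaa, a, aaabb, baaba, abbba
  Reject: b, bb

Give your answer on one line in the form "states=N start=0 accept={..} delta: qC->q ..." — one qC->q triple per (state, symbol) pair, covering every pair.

states=3 start=0 accept={1,2} delta: 0a->1 0b->0 1a->0 1b->2 2a->2 2b->1

Fold the examples into a partial DFA from state 0: repeatedly fix the first undefined (state, symbol) met by the shortest-then-alphabetical prefix, trying targets in increasing order and rejecting any under which an Accept and a Reject string meet in one state with the same remainder; add a state when all current targets are rejected. Accepting states are where Accept strings end.
a: 0a undefined. 0a->0: no, ab/b meet in 0 with "b" left. Open state 1: 0a->1.
b: 0b undefined. 0b->0: ok.
aa: 1a undefined. 1a->0: ok.
ab: 1b undefined. 1b->0: no, ab/b meet in 0. 1b->1: no, abbba/b meet in 0. Open state 2: 1b->2.
abb: 2b undefined. 2b->0: no, aaabb/b meet in 0. 2b->1: ok.
aaaba: 2a undefined. 2a->0: no, abbba/b meet in 0. 2a->1: no, aaabaa/b meet in 0. 2a->2: ok.
All examples now run through 3 states with every (state, symbol) defined. Accept strings end in {1,2}, Reject strings end in {0}; accept={1,2}.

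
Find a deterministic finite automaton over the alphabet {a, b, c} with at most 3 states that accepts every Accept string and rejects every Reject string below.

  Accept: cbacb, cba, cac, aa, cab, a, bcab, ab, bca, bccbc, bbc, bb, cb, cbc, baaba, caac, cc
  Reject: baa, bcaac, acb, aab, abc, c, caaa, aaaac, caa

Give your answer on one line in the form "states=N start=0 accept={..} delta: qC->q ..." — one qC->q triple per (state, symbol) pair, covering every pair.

Fold the examples into a partial DFA from state 0: repeatedly fix the first undefined (state, symbol) met by the shortest-then-alphabetical prefix, trying targets in increasing order and rejecting any under which an Accept and a Reject string meet in one state with the same remainder; add a state when all current targets are rejected. Accepting states are where Accept strings end.
a: 0a undefined. 0a->0: no, ab/aab meet in 0 with "b" left. Open state 1: 0a->1.
b: 0b undefined. 0b->0: no, aa/baa meet in 1 with "a" left. 0b->1: no, bbc/abc meet in 1 with "bc" left. Open state 2: 0b->2.
c: 0c undefined. 0c->0: no, aa/caa meet in 1 with "a" left. 0c->1: no, cab/aab meet in 1 with "ab" left. 0c->2: ok.
aa: 1a undefined. 1a->0: ok.
ab: 1b undefined. 1b->0: ok.
ac: 1c undefined. 1c->0: ok.
ba: 2a undefined. 2a->0: no, cac/acb meet in 2. 2a->1: no, cac/baa meet in 0. 2a->2: ok.
bb: 2b undefined. 2b->0: no, cbacb/baa meet in 2. 2b->1: ok.
bc: 2c undefined. 2c->0: ok.
All examples now run through 3 states with every (state, symbol) defined. Accept strings end in {0,1}, Reject strings end in {2}; accept={0,1}.

states=3 start=0 accept={0,1} delta: 0a->1 0b->2 0c->2 1a->0 1b->0 1c->0 2a->2 2b->1 2c->0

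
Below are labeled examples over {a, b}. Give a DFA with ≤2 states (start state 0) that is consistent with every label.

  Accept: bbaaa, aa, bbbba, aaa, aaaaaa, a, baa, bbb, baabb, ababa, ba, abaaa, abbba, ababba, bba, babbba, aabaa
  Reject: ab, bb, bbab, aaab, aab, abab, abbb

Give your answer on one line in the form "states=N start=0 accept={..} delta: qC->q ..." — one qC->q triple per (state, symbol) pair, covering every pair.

Grow the machine one transition at a time. Run the examples from 0; the earliest place one falls off (shortest prefix, ties alphabetical) gets sent to the lowest-numbered state that keeps every Accept/Reject pair distinguishable — a pair clashes when both reach the same state with identical unread suffix — and to a fresh state only if none does.
a: 0a undefined. 0a->0: no, bbb/abbb meet in 0 with "bbb" left. Open state 1: 0a->1.
b: 0b undefined. 0b->0: no, bbb/bb meet in 0. 0b->1: ok.
aa: 1a undefined. 1a->0: no, aaa/aab meet in 1. 1a->1: ok.
ab: 1b undefined. 1b->0: ok.
All examples now run through 2 states with every (state, symbol) defined. Accept strings end in {1}, Reject strings end in {0}; accept={1}.

states=2 start=0 accept={1} delta: 0a->1 0b->1 1a->1 1b->0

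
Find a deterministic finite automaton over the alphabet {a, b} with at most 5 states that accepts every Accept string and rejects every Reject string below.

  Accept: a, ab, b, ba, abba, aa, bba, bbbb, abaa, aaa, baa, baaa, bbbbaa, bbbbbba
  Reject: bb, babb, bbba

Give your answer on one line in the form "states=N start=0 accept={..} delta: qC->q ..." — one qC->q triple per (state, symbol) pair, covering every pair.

Fold the examples into a partial DFA from state 0: repeatedly fix the first undefined (state, symbol) met by the shortest-then-alphabetical prefix, trying targets in increasing order and rejecting any under which an Accept and a Reject string meet in one state with the same remainder; add a state when all current targets are rejected. Accepting states are where Accept strings end.
a: 0a undefined. 0a->0: ok.
b: 0b undefined. 0b->0: no, a/bb meet in 0. Open state 1: 0b->1.
ba: 1a undefined. 1a->0: ok.
bb: 1b undefined. 1b->0: no, a/bb meet in 0. 1b->1: no, a/bbba meet in 0. Open state 2: 1b->2.
bba: 2a undefined. 2a->0: ok.
bbb: 2b undefined. 2b->0: no, a/bbba meet in 0. 2b->1: no, a/bbba meet in 0. 2b->2: no, a/bbba meet in 0. Open state 3: 2b->3.
bbba: 3a undefined. 3a->0: no, a/bbba meet in 0. 3a->1: no, ab/bbba meet in 1. 3a->2: ok.
bbbb: 3b undefined. 3b->0: ok.
All examples now run through 4 states with every (state, symbol) defined. Accept strings end in {0,1}, Reject strings end in {2}; accept={0,1}.

states=4 start=0 accept={0,1} delta: 0a->0 0b->1 1a->0 1b->2 2a->0 2b->3 3a->2 3b->0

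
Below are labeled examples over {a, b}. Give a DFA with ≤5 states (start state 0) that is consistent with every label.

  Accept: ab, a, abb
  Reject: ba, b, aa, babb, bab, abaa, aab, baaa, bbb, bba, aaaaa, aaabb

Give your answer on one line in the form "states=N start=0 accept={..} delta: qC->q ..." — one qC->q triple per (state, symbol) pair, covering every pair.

Grow the machine one transition at a time. Run the examples from 0; the earliest place one falls off (shortest prefix, ties alphabetical) gets sent to the lowest-numbered state that keeps every Accept/Reject pair distinguishable — a pair clashes when both reach the same state with identical unread suffix — and to a fresh state only if none does.
a: 0a undefined. 0a->0: no, ab/b meet in 0 with "b" left. Open state 1: 0a->1.
b: 0b undefined. 0b->0: no, ab/bab meet in 1 with "b" left. 0b->1: no, a/b meet in 1. Open state 2: 0b->2.
aa: 1a undefined. 1a->0: no, a/aaaaa meet in 1. 1a->1: no, ab/aab meet in 1 with "b" left. 1a->2: ok.
ab: 1b undefined. 1b->0: no, abb/b meet in 2. 1b->1: ok.
ba: 2a undefined. 2a->0: ok.
bb: 2b undefined. 2b->0: no, ab/bba meet in 1. 2b->1: no, ab/babb meet in 1. 2b->2: ok.
All examples now run through 3 states with every (state, symbol) defined. Accept strings end in {1}, Reject strings end in {0,2}; accept={1}.

states=3 start=0 accept={1} delta: 0a->1 0b->2 1a->2 1b->1 2a->0 2b->2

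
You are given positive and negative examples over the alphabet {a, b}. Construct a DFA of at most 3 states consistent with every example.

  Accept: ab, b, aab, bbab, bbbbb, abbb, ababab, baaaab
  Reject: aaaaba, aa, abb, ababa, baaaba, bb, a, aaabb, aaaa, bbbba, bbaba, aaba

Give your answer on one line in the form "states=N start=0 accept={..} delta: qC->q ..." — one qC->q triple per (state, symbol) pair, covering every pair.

Fold the examples into a partial DFA from state 0: repeatedly fix the first undefined (state, symbol) met by the shortest-then-alphabetical prefix, trying targets in increasing order and rejecting any under which an Accept and a Reject string meet in one state with the same remainder; add a state when all current targets are rejected. Accepting states are where Accept strings end.
a: 0a undefined. 0a->0: ok.
b: 0b undefined. 0b->0: no, ab/aaaaba meet in 0. Open state 1: 0b->1.
ba: 1a undefined. 1a->0: ok.
bb: 1b undefined. 1b->0: ok.
All examples now run through 2 states with every (state, symbol) defined. Accept strings end in {1}, Reject strings end in {0}; accept={1}.

states=2 start=0 accept={1} delta: 0a->0 0b->1 1a->0 1b->0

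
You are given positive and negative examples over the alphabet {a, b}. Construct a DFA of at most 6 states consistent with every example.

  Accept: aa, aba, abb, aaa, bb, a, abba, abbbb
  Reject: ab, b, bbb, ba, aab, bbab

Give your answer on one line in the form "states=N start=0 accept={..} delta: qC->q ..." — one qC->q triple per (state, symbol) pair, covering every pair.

states=4 start=0 accept={0,1} delta: 0a->1 0b->2 1a->0 1b->3 2a->2 2b->0 3a->0 3b->0

Grow the machine one transition at a time. Run the examples from 0; the earliest place one falls off (shortest prefix, ties alphabetical) gets sent to the lowest-numbered state that keeps every Accept/Reject pair distinguishable — a pair clashes when both reach the same state with identical unread suffix — and to a fresh state only if none does.
a: 0a undefined. 0a->0: no, aba/ba meet in 0 with "ba" left. Open state 1: 0a->1.
b: 0b undefined. 0b->0: no, bb/b meet in 0. 0b->1: no, aa/ba meet in 1 with "a" left. Open state 2: 0b->2.
aa: 1a undefined. 1a->0: ok.
ab: 1b undefined. 1b->0: no, aa/ab meet in 0. 1b->1: no, abb/ab meet in 1. 1b->2: no, aba/ba meet in 2 with "a" left. Open state 3: 1b->3.
ba: 2a undefined. 2a->0: no, aa/ba meet in 0. 2a->1: no, aaa/ba meet in 1. 2a->2: ok.
bb: 2b undefined. 2b->0: ok.
aba: 3a undefined. 3a->0: ok.
abb: 3b undefined. 3b->0: ok.
All examples now run through 4 states with every (state, symbol) defined. Accept strings end in {0,1}, Reject strings end in {2,3}; accept={0,1}.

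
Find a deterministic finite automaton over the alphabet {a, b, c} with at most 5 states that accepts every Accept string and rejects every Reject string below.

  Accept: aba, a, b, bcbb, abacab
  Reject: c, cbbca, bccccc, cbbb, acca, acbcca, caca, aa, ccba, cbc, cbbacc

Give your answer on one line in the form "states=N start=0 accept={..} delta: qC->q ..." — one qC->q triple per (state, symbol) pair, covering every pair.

states=5 start=0 accept={0,1,4} delta: 0a->1 0b->0 0c->2 1a->2 1b->0 1c->0 2a->2 2b->3 2c->2 3a->2 3b->4 3c->2 4a->0 4b->2 4c->1

Grow the machine one transition at a time. Run the examples from 0; the earliest place one falls off (shortest prefix, ties alphabetical) gets sent to the lowest-numbered state that keeps every Accept/Reject pair distinguishable — a pair clashes when both reach the same state with identical unread suffix — and to a fresh state only if none does.
a: 0a undefined. 0a->0: no, a/aa meet in 0. Open state 1: 0a->1.
b: 0b undefined. 0b->0: ok.
c: 0c undefined. 0c->0: no, a/cbbca meet in 1. 0c->1: no, a/c meet in 1. Open state 2: 0c->2.
aa: 1a undefined. 1a->0: no, b/aa meet in 0. 1a->1: no, a/aa meet in 1. 1a->2: ok.
ab: 1b undefined. 1b->0: ok.
ac: 1c undefined. 1c->0: ok.
ca: 2a undefined. 2a->0: no, b/acca meet in 0. 2a->1: no, aba/acca meet in 1. 2a->2: ok.
cb: 2b undefined. 2b->0: no, b/cbbb meet in 0. 2b->1: no, b/cbbb meet in 0. 2b->2: no, bcbb/c meet in 2. Open state 3: 2b->3.
cc: 2c undefined. 2c->0: no, aba/acbcca meet in 1. 2c->1: no, aba/bccccc meet in 1. 2c->2: ok.
cbb: 3b undefined. 3b->0: no, b/cbbb meet in 0. 3b->1: no, aba/cbbca meet in 1. 3b->2: no, bcbb/c meet in 2. 3b->3: no, bcbb/cbbb meet in 3. Open state 4: 3b->4.
cbc: 3c undefined. 3c->0: no, b/cbc meet in 0. 3c->1: no, aba/cbc meet in 1. 3c->2: ok.
cbba: 4a undefined. 4a->0: ok.
cbbb: 4b undefined. 4b->0: no, b/cbbb meet in 0. 4b->1: no, aba/cbbb meet in 1. 4b->2: ok.
cbbc: 4c undefined. 4c->0: no, aba/cbbca meet in 1. 4c->1: ok.
ccba: 3a undefined. 3a->0: no, b/ccba meet in 0. 3a->1: no, aba/ccba meet in 1. 3a->2: ok.
All examples now run through 5 states with every (state, symbol) defined. Accept strings end in {0,1,4}, Reject strings end in {2}; accept={0,1,4}.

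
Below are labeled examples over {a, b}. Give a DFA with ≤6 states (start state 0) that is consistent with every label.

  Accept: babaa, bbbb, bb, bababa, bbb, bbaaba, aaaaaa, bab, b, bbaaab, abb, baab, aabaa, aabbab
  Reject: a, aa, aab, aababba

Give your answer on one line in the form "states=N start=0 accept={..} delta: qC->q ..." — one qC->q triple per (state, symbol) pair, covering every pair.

State merging on the prefix tree: take the shortest (then alphabetical) example prefix whose next move is undefined and point that move at state 0, else 1, else 2, ...; a target is out if some Accept/Reject pair would then sit in one state with the same input left (inseparable). If every existing state is out, open a new one.
a: 0a undefined. 0a->0: no, aaaaaa/a meet in 0. Open state 1: 0a->1.
b: 0b undefined. 0b->0: no, baab/aab meet in 1 with "ab" left. 0b->1: no, bab/aab meet in 1 with "ab" left. Open state 2: 0b->2.
aa: 1a undefined. 1a->0: no, aaaaaa/aa meet in 0. 1a->1: no, aaaaaa/a meet in 1. 1a->2: no, bb/aab meet in 2 with "b" left. Open state 3: 1a->3.
ab: 1b undefined. 1b->0: ok.
ba: 2a undefined. 2a->0: no, babaa/a meet in 1. 2a->1: no, babaa/aa meet in 3. 2a->2: ok.
bb: 2b undefined. 2b->0: no, babaa/aa meet in 3. 2b->1: no, bb/a meet in 1. 2b->2: ok.
aaa: 3a undefined. 3a->0: ok.
aab: 3b undefined. 3b->0: no, babaa/aababba meet in 2. 3b->1: ok.
All examples now run through 4 states with every (state, symbol) defined. Accept strings end in {0,2}, Reject strings end in {1,3}; accept={0,2}.

states=4 start=0 accept={0,2} delta: 0a->1 0b->2 1a->3 1b->0 2a->2 2b->2 3a->0 3b->1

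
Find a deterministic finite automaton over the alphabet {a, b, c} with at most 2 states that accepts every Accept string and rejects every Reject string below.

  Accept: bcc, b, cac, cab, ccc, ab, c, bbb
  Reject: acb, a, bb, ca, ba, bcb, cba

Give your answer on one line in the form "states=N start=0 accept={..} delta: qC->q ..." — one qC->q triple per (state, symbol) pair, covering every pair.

Grow the machine one transition at a time. Run the examples from 0; the earliest place one falls off (shortest prefix, ties alphabetical) gets sent to the lowest-numbered state that keeps every Accept/Reject pair distinguishable — a pair clashes when both reach the same state with identical unread suffix — and to a fresh state only if none does.
a: 0a undefined. 0a->0: ok.
b: 0b undefined. 0b->0: no, b/a meet in 0. Open state 1: 0b->1.
c: 0c undefined. 0c->0: no, b/acb meet in 1. 0c->1: ok.
ba: 1a undefined. 1a->0: ok.
bb: 1b undefined. 1b->0: ok.
bc: 1c undefined. 1c->0: no, bcc/bcb meet in 1. 1c->1: ok.
All examples now run through 2 states with every (state, symbol) defined. Accept strings end in {1}, Reject strings end in {0}; accept={1}.

states=2 start=0 accept={1} delta: 0a->0 0b->1 0c->1 1a->0 1b->0 1c->1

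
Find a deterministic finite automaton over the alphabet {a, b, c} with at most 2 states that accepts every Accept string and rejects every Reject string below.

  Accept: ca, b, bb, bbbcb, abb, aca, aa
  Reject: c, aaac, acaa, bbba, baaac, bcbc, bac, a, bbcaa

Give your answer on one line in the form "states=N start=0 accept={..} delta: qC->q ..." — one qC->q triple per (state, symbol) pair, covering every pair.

states=2 start=0 accept={0} delta: 0a->1 0b->0 0c->1 1a->0 1b->0 1c->1

Grow the machine one transition at a time. Run the examples from 0; the earliest place one falls off (shortest prefix, ties alphabetical) gets sent to the lowest-numbered state that keeps every Accept/Reject pair distinguishable — a pair clashes when both reach the same state with identical unread suffix — and to a fresh state only if none does.
a: 0a undefined. 0a->0: no, aa/a meet in 0. Open state 1: 0a->1.
b: 0b undefined. 0b->0: ok.
c: 0c undefined. 0c->0: no, ca/bbba meet in 1. 0c->1: ok.
aa: 1a undefined. 1a->0: ok.
ab: 1b undefined. 1b->0: ok.
ac: 1c undefined. 1c->0: no, ca/aaac meet in 0. 1c->1: ok.
All examples now run through 2 states with every (state, symbol) defined. Accept strings end in {0}, Reject strings end in {1}; accept={0}.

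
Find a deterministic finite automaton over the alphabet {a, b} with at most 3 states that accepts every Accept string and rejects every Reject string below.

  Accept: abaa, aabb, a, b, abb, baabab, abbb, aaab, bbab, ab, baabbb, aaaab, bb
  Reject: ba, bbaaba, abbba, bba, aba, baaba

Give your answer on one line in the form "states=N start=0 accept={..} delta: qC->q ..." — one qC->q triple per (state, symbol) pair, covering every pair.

State merging on the prefix tree: take the shortest (then alphabetical) example prefix whose next move is undefined and point that move at state 0, else 1, else 2, ...; a target is out if some Accept/Reject pair would then sit in one state with the same input left (inseparable). If every existing state is out, open a new one.
a: 0a undefined. 0a->0: ok.
b: 0b undefined. 0b->0: no, abaa/ba meet in 0. Open state 1: 0b->1.
ba: 1a undefined. 1a->0: no, abaa/ba meet in 0. 1a->1: no, abaa/ba meet in 1. Open state 2: 1a->2.
bb: 1b undefined. 1b->0: no, aabb/bba meet in 0. 1b->1: ok.
baa: 2a undefined. 2a->0: ok.
bbab: 2b undefined. 2b->0: ok.
All examples now run through 3 states with every (state, symbol) defined. Accept strings end in {0,1}, Reject strings end in {2}; accept={0,1}.

states=3 start=0 accept={0,1} delta: 0a->0 0b->1 1a->2 1b->1 2a->0 2b->0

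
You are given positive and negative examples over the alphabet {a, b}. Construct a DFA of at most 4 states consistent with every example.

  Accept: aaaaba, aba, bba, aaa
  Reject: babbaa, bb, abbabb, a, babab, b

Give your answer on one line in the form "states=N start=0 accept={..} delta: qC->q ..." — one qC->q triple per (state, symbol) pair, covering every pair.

State merging on the prefix tree: take the shortest (then alphabetical) example prefix whose next move is undefined and point that move at state 0, else 1, else 2, ...; a target is out if some Accept/Reject pair would then sit in one state with the same input left (inseparable). If every existing state is out, open a new one.
a: 0a undefined. 0a->0: no, aaa/a meet in 0. Open state 1: 0a->1.
b: 0b undefined. 0b->0: no, bba/a meet in 1. 0b->1: ok.
aa: 1a undefined. 1a->0: no, aaa/a meet in 1. 1a->1: no, aaa/a meet in 1. Open state 2: 1a->2.
ab: 1b undefined. 1b->0: no, aba/a meet in 1. 1b->1: ok.
aaa: 2a undefined. 2a->0: ok.
bab: 2b undefined. 2b->0: no, aaa/babbaa meet in 0. 2b->1: no, aaa/babbaa meet in 0. 2b->2: no, aaaaba/abbabb meet in 2. Open state 3: 2b->3.
baba: 3a undefined. 3a->0: ok.
babb: 3b undefined. 3b->0: no, aaaaba/babbaa meet in 2. 3b->1: no, aaa/babbaa meet in 0. 3b->2: no, aaaaba/abbabb meet in 2. 3b->3: ok.
All examples now run through 4 states with every (state, symbol) defined. Accept strings end in {0,2}, Reject strings end in {1,3}; accept={0,2}.

states=4 start=0 accept={0,2} delta: 0a->1 0b->1 1a->2 1b->1 2a->0 2b->3 3a->0 3b->3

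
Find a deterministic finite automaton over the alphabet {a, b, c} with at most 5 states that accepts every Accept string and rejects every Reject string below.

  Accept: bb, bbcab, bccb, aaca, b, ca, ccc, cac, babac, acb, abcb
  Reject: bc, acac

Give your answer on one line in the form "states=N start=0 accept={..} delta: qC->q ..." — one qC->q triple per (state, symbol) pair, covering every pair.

states=3 start=0 accept={0,2} delta: 0a->1 0b->0 0c->1 1a->2 1b->0 1c->2 2a->0 2b->0 2c->2

Fold the examples into a partial DFA from state 0: repeatedly fix the first undefined (state, symbol) met by the shortest-then-alphabetical prefix, trying targets in increasing order and rejecting any under which an Accept and a Reject string meet in one state with the same remainder; add a state when all current targets are rejected. Accepting states are where Accept strings end.
a: 0a undefined. 0a->0: no, cac/acac meet in 0 with "cac" left. Open state 1: 0a->1.
b: 0b undefined. 0b->0: ok.
c: 0c undefined. 0c->0: no, bb/bc meet in 0. 0c->1: ok.
aa: 1a undefined. 1a->0: no, cac/bc meet in 1. 1a->1: no, ca/bc meet in 1. Open state 2: 1a->2.
ab: 1b undefined. 1b->0: ok.
ac: 1c undefined. 1c->0: no, bb/acac meet in 0. 1c->1: no, ccc/bc meet in 1. 1c->2: ok.
aac: 2c undefined. 2c->0: no, aaca/bc meet in 1. 2c->1: no, ccc/bc meet in 1. 2c->2: ok.
aca: 2a undefined. 2a->0: ok.
acb: 2b undefined. 2b->0: ok.
All examples now run through 3 states with every (state, symbol) defined. Accept strings end in {0,2}, Reject strings end in {1}; accept={0,2}.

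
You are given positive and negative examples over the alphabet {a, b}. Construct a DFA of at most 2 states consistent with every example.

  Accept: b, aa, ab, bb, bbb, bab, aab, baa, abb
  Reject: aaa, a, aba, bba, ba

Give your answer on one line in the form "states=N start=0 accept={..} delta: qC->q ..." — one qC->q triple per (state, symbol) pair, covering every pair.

Grow the machine one transition at a time. Run the examples from 0; the earliest place one falls off (shortest prefix, ties alphabetical) gets sent to the lowest-numbered state that keeps every Accept/Reject pair distinguishable — a pair clashes when both reach the same state with identical unread suffix — and to a fresh state only if none does.
a: 0a undefined. 0a->0: no, aa/aaa meet in 0. Open state 1: 0a->1.
b: 0b undefined. 0b->0: ok.
aa: 1a undefined. 1a->0: ok.
ab: 1b undefined. 1b->0: ok.
All examples now run through 2 states with every (state, symbol) defined. Accept strings end in {0}, Reject strings end in {1}; accept={0}.

states=2 start=0 accept={0} delta: 0a->1 0b->0 1a->0 1b->0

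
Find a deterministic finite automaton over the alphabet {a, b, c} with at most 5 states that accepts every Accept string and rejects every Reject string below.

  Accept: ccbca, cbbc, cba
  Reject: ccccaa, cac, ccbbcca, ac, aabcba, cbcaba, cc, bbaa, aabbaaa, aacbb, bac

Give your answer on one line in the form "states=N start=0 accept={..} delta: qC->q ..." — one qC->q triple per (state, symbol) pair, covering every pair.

State merging on the prefix tree: take the shortest (then alphabetical) example prefix whose next move is undefined and point that move at state 0, else 1, else 2, ...; a target is out if some Accept/Reject pair would then sit in one state with the same input left (inseparable). If every existing state is out, open a new one.
a: 0a undefined. 0a->0: ok.
b: 0b undefined. 0b->0: no, cba/aabcba meet in 0 with "cba" left. Open state 1: 0b->1.
c: 0c undefined. 0c->0: ok.
ba: 1a undefined. 1a->0: no, cba/ccccaa meet in 0. 1a->1: ok.
bb: 1b undefined. 1b->0: no, cbbc/ccccaa meet in 0. 1b->1: no, cbbc/bac meet in 1 with "c" left. Open state 2: 1b->2.
bac: 1c undefined. 1c->0: no, ccbca/ccccaa meet in 0. 1c->1: no, ccbca/bac meet in 1. 1c->2: ok.
bba: 2a undefined. 2a->0: no, ccbca/ccccaa meet in 0. 2a->1: no, ccbca/cbcaba meet in 1. 2a->2: no, ccbca/bbaa meet in 2. Open state 3: 2a->3.
bbaa: 3a undefined. 3a->0: ok.
cbbc: 2c undefined. 2c->0: no, cbbc/ccccaa meet in 0. 2c->1: no, ccbca/ccbbcca meet in 3. 2c->2: no, ccbca/ccbbcca meet in 3. 2c->3: ok.
aabcb: 2b undefined. 2b->0: ok.
cbcab: 3b undefined. 3b->0: ok.
ccbbcc: 3c undefined. 3c->0: ok.
All examples now run through 4 states with every (state, symbol) defined. Accept strings end in {1,3}, Reject strings end in {0,2}; accept={1,3}.

states=4 start=0 accept={1,3} delta: 0a->0 0b->1 0c->0 1a->1 1b->2 1c->2 2a->3 2b->0 2c->3 3a->0 3b->0 3c->0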